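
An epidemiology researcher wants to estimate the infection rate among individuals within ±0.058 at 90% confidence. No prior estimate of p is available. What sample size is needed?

Conservative approach: use p = 0.5 (maximizes p(1-p) = 0.25). n = z²(0.25)/E² = 1.645²×0.25/0.058² = 201.1 → n = 202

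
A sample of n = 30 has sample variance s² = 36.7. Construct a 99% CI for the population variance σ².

df = 29. χ²_{0.005} = 52.336, χ²_{0.995} = 13.121. CI for σ² = ((n-1)s²/χ²_{α/2}, (n-1)s²/χ²_{1-α/2}) = (29·36.7/52.336, 29·36.7/13.121) = (20.34, 81.11)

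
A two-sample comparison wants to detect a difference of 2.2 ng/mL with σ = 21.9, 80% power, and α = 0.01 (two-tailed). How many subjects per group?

n per group = 2(z_α/2 + z_β)²σ²/d² = 2×(2.576 + 0.84)²×21.9²/2.2² = 2312.6 → n = 2313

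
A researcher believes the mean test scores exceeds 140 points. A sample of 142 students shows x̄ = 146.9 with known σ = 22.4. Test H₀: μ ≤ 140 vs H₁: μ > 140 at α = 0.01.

z = 3.671. Critical value: 2.33. Reject H₀.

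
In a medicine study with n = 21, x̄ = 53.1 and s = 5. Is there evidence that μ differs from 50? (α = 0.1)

t = (x̄ - μ₀)/(s/√n) = (53.1 - 50)/(5/√21) = 2.841. df = 20, critical t = ±1.725. Reject H₀.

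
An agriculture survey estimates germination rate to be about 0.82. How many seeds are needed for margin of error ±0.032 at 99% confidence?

n = z²p(1-p)/E² = 2.576²×0.82×0.18/0.032² = 956.5 → n = 957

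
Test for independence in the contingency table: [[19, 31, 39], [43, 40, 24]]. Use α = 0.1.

χ² = 12.455. df = 2, critical = 4.605. Reject H₀. Variables are dependent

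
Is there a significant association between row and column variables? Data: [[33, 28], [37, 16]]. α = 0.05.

χ² = 2.954. df = 1, critical = 3.841. Fail to reject H₀. No evidence of dependence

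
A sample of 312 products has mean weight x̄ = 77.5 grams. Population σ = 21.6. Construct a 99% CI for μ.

CI = x̄ ± z*(σ/√n) = 77.5 ± 2.576(21.6/√312) = 77.5 ± 3.15 = (74.35, 80.65)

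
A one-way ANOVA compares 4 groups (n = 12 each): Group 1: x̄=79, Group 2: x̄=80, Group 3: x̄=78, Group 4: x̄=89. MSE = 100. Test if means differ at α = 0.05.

Grand mean = 81.5. SS_between = 924.0, MS_between = 308.0. F = 3.08, F_crit ≈ 2.816. Reject H₀.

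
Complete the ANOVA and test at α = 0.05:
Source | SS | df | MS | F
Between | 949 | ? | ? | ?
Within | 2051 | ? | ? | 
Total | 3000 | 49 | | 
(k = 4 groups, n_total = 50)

df_between = 3, df_within = 46. MS_between = 316.33, MS_within = 44.59. F = 7.095, F_crit ≈ 2.807. Reject H₀.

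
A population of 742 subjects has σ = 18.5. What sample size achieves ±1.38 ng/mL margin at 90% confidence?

Without FPC: n₀ = (1.645×18.5/1.38)² = 486.314. With FPC: n = n₀N/(n₀+N-1) = 294.01 → n = 295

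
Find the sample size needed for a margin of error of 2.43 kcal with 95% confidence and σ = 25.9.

n = (z*σ/E)² = (1.96×25.9/2.43)² = 436.4 → n = 437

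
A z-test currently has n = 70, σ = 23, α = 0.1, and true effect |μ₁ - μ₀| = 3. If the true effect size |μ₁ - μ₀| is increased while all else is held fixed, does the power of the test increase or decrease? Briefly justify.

Power increases: a larger true effect increases the non-centrality λ = |μ₁ - μ₀|/(σ/√n).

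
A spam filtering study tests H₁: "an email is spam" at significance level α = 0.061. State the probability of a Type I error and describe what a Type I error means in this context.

P(Type I error) = α = 0.061. A Type I error is rejecting H₀ when H₀ is actually true (false positive) — here, concluding that an email is spam when in fact this is not the case. Consequence: a legitimate email is sent to the spam folder and the user misses it.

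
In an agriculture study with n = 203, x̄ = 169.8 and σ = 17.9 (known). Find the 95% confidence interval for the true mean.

CI = x̄ ± z*(σ/√n) = 169.8 ± 1.96(17.9/√203) = 169.8 ± 2.46 = (167.34, 172.26)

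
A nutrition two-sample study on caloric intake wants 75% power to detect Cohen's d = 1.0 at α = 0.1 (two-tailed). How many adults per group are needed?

z_{α/2} = 1.645, z_β = Φ⁻¹(0.75) = 0.674. For large effect (d = 1.0): n per group = 2(z_{α/2} + z_β)²/d² = 2(1.645 + 0.674)²/1.0² = 10.8 → 11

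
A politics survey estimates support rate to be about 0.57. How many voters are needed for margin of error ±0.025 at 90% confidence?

n = z²p(1-p)/E² = 1.645²×0.57×0.43/0.025² = 1061.2 → n = 1062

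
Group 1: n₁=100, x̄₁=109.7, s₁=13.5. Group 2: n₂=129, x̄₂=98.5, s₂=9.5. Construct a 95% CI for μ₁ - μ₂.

Difference = 11.2. SE = √(13.5²/100 + 9.5²/129) = 1.588. CI = (8.09, 14.31)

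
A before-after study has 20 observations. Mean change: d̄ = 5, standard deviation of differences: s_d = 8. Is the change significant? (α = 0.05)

t = d̄/(s_d/√n) = 5/(8/√20) = 2.795. df = 19, critical t = ±2.093. Reject H₀.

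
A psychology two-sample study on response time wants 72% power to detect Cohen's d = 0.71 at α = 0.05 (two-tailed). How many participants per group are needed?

z_{α/2} = 1.96, z_β = Φ⁻¹(0.72) = 0.583. For medium effect (d = 0.71): n per group = 2(z_{α/2} + z_β)²/d² = 2(1.96 + 0.583)²/0.71² = 25.7 → 26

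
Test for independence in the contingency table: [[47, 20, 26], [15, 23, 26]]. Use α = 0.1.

χ² = 11.77. df = 2, critical = 4.605. Reject H₀. Variables are dependent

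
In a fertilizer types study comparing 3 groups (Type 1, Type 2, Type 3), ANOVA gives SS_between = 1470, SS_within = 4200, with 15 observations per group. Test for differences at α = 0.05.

df_between = 2, df_within = 42. F = MS_between/MS_within = 735.0/100.0 = 7.35. F_crit ≈ 3.22. Reject H₀. At least one mean differs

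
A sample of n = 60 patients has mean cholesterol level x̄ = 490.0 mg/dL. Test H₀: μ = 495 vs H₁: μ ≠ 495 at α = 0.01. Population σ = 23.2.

z = (x̄ - μ₀)/(σ/√n) = (490.0 - 495)/(23.2/√60) = -1.669. Critical value: ±2.576. Since |-1.669| ≤ 2.576, Fail to reject H₀.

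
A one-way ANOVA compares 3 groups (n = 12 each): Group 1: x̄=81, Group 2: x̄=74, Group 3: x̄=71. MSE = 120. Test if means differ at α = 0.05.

Grand mean = 75.33. SS_between = 632.0, MS_between = 316.0. F = 2.633, F_crit ≈ 3.285. Fail to reject H₀.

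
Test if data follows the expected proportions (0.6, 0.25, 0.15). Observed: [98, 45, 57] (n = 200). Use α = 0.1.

Expected: [120.0, 50.0, 30.0]. χ² = 28.833. df = 2, critical = 4.605. Reject H₀.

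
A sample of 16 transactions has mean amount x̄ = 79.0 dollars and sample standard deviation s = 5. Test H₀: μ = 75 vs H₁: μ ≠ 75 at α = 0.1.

t = (x̄ - μ₀)/(s/√n) = (79.0 - 75)/(5/√16) = 3.2. df = 15, critical t = ±1.753. Reject H₀.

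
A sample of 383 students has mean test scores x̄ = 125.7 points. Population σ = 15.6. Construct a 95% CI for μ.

CI = x̄ ± z*(σ/√n) = 125.7 ± 1.96(15.6/√383) = 125.7 ± 1.56 = (124.14, 127.26)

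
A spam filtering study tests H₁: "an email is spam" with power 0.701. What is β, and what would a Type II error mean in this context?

β = 1 - power = 1 - 0.701 = 0.299. A Type II error is failing to reject H₀ when H₀ is false (false negative) — here, failing to conclude that an email is spam when in fact it is true. Consequence: a spam email lands in the inbox.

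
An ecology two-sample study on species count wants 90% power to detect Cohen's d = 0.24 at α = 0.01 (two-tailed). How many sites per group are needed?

z_{α/2} = 2.576, z_β = Φ⁻¹(0.9) = 1.282. For small effect (d = 0.24): n per group = 2(z_{α/2} + z_β)²/d² = 2(2.576 + 1.282)²/0.24² = 516.8 → 517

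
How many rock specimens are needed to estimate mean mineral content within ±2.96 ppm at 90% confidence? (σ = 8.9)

n = (z*σ/E)² = (1.645×8.9/2.96)² = 24.5 → n = 25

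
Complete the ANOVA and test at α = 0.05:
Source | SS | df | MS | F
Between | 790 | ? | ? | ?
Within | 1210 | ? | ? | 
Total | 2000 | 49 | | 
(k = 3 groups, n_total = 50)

df_between = 2, df_within = 47. MS_between = 395.0, MS_within = 25.74. F = 15.343, F_crit ≈ 3.195. Reject H₀.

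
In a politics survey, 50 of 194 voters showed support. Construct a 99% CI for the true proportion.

p̂ = 0.258. CI = p̂ ± z*√(p̂(1-p̂)/n) = (0.177, 0.339)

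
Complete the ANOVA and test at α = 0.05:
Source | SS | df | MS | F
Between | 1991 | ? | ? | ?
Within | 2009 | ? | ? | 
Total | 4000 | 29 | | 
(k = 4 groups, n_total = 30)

df_between = 3, df_within = 26. MS_between = 663.67, MS_within = 77.27. F = 8.589, F_crit ≈ 2.975. Reject H₀.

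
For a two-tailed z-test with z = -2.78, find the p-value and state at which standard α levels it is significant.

p = 2·P(Z > |-2.78|) = 2·(1 - Φ(2.78)) ≈ 0.0054. Significant at α = 0.1; Significant at α = 0.05; Significant at α = 0.01.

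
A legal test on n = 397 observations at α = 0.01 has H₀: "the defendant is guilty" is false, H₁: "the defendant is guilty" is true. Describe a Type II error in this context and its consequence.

Type II error: failing to reject H₀ when it is false — concluding that the defendant is guilty is not supported when in fact it is. Consequence: acquitting a guilty person.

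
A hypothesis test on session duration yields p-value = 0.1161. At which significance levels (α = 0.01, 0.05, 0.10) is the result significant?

p = 0.1161. Not significant at any of the given levels.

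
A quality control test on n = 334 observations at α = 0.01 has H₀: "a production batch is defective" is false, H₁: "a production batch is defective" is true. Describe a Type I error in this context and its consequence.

Type I error: rejecting H₀ when it is true — concluding that a production batch is defective when in fact it is not. Consequence: scrapping a good batch — wasted material and cost for no reason.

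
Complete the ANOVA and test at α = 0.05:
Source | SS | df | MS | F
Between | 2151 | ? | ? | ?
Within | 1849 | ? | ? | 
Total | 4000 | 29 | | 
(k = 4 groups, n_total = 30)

df_between = 3, df_within = 26. MS_between = 717.0, MS_within = 71.12. F = 10.082, F_crit ≈ 2.975. Reject H₀.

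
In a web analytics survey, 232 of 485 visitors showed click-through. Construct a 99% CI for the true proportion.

p̂ = 0.478. CI = p̂ ± z*√(p̂(1-p̂)/n) = (0.42, 0.537)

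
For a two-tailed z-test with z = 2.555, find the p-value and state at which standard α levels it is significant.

p = 2·P(Z > |2.555|) = 2·(1 - Φ(2.555)) ≈ 0.0106. Significant at α = 0.1; Significant at α = 0.05.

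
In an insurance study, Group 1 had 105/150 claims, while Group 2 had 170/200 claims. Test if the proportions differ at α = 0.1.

p̂₁ = 0.7, p̂₂ = 0.85, pooled p̂ = 0.786. z = -3.384. Critical: ±1.645. Reject H₀.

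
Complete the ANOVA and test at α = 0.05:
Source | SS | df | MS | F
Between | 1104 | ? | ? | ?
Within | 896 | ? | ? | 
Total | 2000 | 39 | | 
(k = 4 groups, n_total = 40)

df_between = 3, df_within = 36. MS_between = 368.0, MS_within = 24.89. F = 14.786, F_crit ≈ 2.866. Reject H₀.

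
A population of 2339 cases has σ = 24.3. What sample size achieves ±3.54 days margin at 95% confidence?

Without FPC: n₀ = (1.96×24.3/3.54)² = 181.017. With FPC: n = n₀N/(n₀+N-1) = 168.1 → n = 169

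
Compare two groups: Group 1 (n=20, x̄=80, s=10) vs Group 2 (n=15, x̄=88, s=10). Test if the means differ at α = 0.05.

Pooled sp = 10.0. t = -2.342, df = 33. Critical t = ±2.035. Reject H₀.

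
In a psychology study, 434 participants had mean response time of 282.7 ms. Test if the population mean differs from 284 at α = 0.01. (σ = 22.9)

z = (x̄ - μ₀)/(σ/√n) = (282.7 - 284)/(22.9/√434) = -1.183. Critical value: ±2.576. Since |-1.183| ≤ 2.576, Fail to reject H₀.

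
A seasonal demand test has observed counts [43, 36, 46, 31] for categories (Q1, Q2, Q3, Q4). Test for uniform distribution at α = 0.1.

Expected = 39 each. χ² = Σ(O-E)²/E = 3.538. df = 3, critical value = 6.251. Fail to reject H₀.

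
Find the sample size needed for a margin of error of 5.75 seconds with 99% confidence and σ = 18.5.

n = (z*σ/E)² = (2.576×18.5/5.75)² = 68.7 → n = 69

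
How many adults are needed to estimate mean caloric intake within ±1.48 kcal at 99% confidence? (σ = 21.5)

n = (z*σ/E)² = (2.576×21.5/1.48)² = 1400.4 → n = 1401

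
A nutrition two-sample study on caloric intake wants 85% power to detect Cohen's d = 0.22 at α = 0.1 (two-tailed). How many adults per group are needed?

z_{α/2} = 1.645, z_β = Φ⁻¹(0.85) = 1.036. For small effect (d = 0.22): n per group = 2(z_{α/2} + z_β)²/d² = 2(1.645 + 1.036)²/0.22² = 297.01 → 298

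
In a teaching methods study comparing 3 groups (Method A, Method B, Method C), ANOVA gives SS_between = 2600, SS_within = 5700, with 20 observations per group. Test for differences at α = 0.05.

df_between = 2, df_within = 57. F = MS_between/MS_within = 1300.0/100.0 = 13.0. F_crit ≈ 3.159. Reject H₀. At least one mean differs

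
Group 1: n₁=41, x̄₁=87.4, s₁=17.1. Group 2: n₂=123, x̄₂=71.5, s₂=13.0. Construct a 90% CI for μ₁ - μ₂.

Difference = 15.9. SE = √(17.1²/41 + 13.0²/123) = 2.916. CI = (11.1, 20.7)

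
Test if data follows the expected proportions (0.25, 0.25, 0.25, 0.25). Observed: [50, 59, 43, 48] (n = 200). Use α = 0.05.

Expected: [50.0, 50.0, 50.0, 50.0]. χ² = 2.68. df = 3, critical = 7.815. Fail to reject H₀.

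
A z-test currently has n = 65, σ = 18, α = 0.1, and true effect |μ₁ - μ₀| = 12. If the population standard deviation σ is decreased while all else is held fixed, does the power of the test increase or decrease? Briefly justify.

Power increases: a smaller σ shrinks the standard error σ/√n, moving the sampling distribution under H₁ further from the critical value.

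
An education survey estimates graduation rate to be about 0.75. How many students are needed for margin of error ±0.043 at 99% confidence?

n = z²p(1-p)/E² = 2.576²×0.75×0.25/0.043² = 672.9 → n = 673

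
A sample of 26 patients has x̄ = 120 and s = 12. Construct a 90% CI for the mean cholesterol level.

CI = x̄ ± t*(s/√n) = 120 ± 1.708(12/√26) = (115.98, 124.02)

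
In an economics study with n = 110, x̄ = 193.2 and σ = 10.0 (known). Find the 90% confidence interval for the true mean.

CI = x̄ ± z*(σ/√n) = 193.2 ± 1.645(10.0/√110) = 193.2 ± 1.57 = (191.63, 194.77)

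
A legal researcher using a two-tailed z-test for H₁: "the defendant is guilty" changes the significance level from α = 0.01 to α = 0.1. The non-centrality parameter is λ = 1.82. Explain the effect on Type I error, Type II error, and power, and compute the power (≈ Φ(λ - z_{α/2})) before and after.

Increasing α from 0.01 to 0.1:
• Type I error rate increases (α is the Type I rate by definition).
• Critical value moves from z_{α/2} = 2.576 to 1.645, so power = Φ(λ - z_{α/2}) goes from Φ(1.82 - 2.576) = 0.225 to Φ(1.82 - 1.645) = 0.569.
• Type II error rate β = 1 - power therefore decreases (0.775 → 0.431).
Appropriate when false negatives are costly — here, acquitting a guilty person.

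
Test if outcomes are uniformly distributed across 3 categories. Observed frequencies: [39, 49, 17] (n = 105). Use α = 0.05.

Expected = 35 each. χ² = Σ(O-E)²/E = 15.314. df = 2, critical value = 5.991. Reject H₀.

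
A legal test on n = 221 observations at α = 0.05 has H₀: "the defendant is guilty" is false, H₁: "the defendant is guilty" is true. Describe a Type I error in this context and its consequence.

Type I error: rejecting H₀ when it is true — concluding that the defendant is guilty when in fact it is not. Consequence: convicting an innocent person.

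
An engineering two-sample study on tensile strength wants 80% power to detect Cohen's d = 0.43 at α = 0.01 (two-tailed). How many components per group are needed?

z_{α/2} = 2.576, z_β = Φ⁻¹(0.8) = 0.842. For small effect (d = 0.43): n per group = 2(z_{α/2} + z_β)²/d² = 2(2.576 + 0.842)²/0.43² = 126.4 → 127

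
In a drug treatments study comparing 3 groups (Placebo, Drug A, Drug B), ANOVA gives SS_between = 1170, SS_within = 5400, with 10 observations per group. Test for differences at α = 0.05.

df_between = 2, df_within = 27. F = MS_between/MS_within = 585.0/200.0 = 2.925. F_crit ≈ 3.354. Fail to reject H₀.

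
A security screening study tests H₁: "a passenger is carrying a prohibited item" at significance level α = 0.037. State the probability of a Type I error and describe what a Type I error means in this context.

P(Type I error) = α = 0.037. A Type I error is rejecting H₀ when H₀ is actually true (false positive) — here, concluding that a passenger is carrying a prohibited item when in fact this is not the case. Consequence: detaining an innocent passenger — delay and inconvenience.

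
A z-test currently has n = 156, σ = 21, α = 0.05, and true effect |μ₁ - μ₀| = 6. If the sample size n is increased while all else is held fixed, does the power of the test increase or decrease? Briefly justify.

Power increases: a larger n shrinks the standard error σ/√n, moving the sampling distribution under H₁ further from the critical value.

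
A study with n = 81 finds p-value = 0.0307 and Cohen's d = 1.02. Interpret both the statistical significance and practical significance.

Statistically significant (p = 0.0307 < 0.05). Cohen's d = 1.02 indicates a large effect size. Both statistical and practical significance should be considered.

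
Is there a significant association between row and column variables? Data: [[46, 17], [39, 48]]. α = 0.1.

χ² = 11.824. df = 1, critical = 2.706. Reject H₀. Variables are dependent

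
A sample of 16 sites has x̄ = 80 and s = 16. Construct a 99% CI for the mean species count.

CI = x̄ ± t*(s/√n) = 80 ± 2.947(16/√16) = (68.21, 91.79)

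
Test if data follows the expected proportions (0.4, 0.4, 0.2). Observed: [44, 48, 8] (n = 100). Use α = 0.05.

Expected: [40.0, 40.0, 20.0]. χ² = 9.2. df = 2, critical = 5.991. Reject H₀.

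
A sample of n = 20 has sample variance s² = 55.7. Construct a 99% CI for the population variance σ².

df = 19. χ²_{0.005} = 38.582, χ²_{0.995} = 6.844. CI for σ² = ((n-1)s²/χ²_{α/2}, (n-1)s²/χ²_{1-α/2}) = (19·55.7/38.582, 19·55.7/6.844) = (27.43, 154.63)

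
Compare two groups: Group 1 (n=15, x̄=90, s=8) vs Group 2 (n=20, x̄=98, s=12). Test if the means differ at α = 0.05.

Pooled sp = 10.49. t = -2.233, df = 33. Critical t = ±2.035. Reject H₀.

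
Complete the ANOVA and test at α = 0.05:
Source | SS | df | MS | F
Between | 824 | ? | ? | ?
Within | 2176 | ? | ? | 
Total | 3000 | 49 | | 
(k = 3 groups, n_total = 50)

df_between = 2, df_within = 47. MS_between = 412.0, MS_within = 46.3. F = 8.899, F_crit ≈ 3.195. Reject H₀.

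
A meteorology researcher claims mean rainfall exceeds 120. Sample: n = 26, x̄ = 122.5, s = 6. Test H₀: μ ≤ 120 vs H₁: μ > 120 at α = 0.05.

t = (122.5 - 120)/(6/√26) = 2.125, df = 25. Critical t = 1.708. Reject H₀.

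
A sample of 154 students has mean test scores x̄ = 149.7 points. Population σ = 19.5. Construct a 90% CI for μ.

CI = x̄ ± z*(σ/√n) = 149.7 ± 1.645(19.5/√154) = 149.7 ± 2.58 = (147.12, 152.28)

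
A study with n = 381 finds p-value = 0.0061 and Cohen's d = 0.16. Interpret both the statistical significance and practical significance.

Statistically significant (p = 0.0061 < 0.05). Cohen's d = 0.16 indicates a very small effect size. Both statistical and practical significance should be considered.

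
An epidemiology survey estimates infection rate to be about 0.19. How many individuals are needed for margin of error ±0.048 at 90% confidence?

n = z²p(1-p)/E² = 1.645²×0.19×0.81/0.048² = 180.8 → n = 181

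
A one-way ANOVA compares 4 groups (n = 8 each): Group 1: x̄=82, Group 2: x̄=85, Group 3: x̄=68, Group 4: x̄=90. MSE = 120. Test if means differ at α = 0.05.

Grand mean = 81.25. SS_between = 2134.0, MS_between = 711.33. F = 5.928, F_crit ≈ 2.947. Reject H₀.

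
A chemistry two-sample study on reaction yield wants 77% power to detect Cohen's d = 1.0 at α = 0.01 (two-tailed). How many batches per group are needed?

z_{α/2} = 2.576, z_β = Φ⁻¹(0.77) = 0.739. For large effect (d = 1.0): n per group = 2(z_{α/2} + z_β)²/d² = 2(2.576 + 0.739)²/1.0² = 22.0 → 22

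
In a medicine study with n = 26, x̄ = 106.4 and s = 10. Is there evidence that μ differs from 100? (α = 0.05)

t = (x̄ - μ₀)/(s/√n) = (106.4 - 100)/(10/√26) = 3.263. df = 25, critical t = ±2.06. Reject H₀.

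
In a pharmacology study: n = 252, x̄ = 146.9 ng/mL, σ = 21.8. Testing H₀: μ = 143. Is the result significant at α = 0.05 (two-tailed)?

z = (146.9 - 143)/(21.8/√252) = 2.84. Since |z| > 1.96, significant at α = 0.05.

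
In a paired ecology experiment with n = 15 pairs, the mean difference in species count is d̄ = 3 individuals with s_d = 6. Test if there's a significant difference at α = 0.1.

t = d̄/(s_d/√n) = 3/(6/√15) = 1.936. df = 14, critical t = ±1.761. Reject H₀.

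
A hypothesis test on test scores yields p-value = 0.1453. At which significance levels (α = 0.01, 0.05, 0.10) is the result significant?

p = 0.1453. Not significant at any of the given levels.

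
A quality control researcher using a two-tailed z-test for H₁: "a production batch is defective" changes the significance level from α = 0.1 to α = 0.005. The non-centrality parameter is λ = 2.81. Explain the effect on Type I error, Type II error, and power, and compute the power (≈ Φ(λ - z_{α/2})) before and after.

Decreasing α from 0.1 to 0.005:
• Type I error rate decreases (α is the Type I rate by definition).
• Critical value moves from z_{α/2} = 1.645 to 2.807, so power = Φ(λ - z_{α/2}) goes from Φ(2.81 - 1.645) = 0.878 to Φ(2.81 - 2.807) = 0.501.
• Type II error rate β = 1 - power therefore increases (0.122 → 0.499).
Appropriate when false positives are costly — here, scrapping a good batch — wasted material and cost for no reason.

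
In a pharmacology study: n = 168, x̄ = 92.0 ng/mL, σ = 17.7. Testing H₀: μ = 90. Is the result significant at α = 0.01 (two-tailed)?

z = (92.0 - 90)/(17.7/√168) = 1.465. Since |z| ≤ 2.576, not significant at α = 0.01.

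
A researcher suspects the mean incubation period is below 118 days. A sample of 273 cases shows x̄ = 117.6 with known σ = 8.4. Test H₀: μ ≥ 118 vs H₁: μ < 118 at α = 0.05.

z = -0.787. Critical value: -1.645. Fail to reject H₀.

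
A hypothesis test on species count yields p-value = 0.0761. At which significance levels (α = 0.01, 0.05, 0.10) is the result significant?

p = 0.0761. Significant at: α = 0.1.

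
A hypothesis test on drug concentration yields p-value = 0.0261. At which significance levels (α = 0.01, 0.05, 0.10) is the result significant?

p = 0.0261. Significant at: α = 0.05, 0.1.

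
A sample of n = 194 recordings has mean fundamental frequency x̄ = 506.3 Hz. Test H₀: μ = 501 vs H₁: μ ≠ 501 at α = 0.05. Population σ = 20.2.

z = (x̄ - μ₀)/(σ/√n) = (506.3 - 501)/(20.2/√194) = 3.654. Critical value: ±1.96. Since |3.654| > 1.96, Reject H₀.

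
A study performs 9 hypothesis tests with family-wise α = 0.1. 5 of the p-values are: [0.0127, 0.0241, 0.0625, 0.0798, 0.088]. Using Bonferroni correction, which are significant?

Bonferroni α = 0.1/9 = 0.01111. None of the given p-values are significant.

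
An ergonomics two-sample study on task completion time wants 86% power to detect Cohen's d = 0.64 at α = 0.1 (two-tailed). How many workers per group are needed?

z_{α/2} = 1.645, z_β = Φ⁻¹(0.86) = 1.08. For medium effect (d = 0.64): n per group = 2(z_{α/2} + z_β)²/d² = 2(1.645 + 1.08)²/0.64² = 36.3 → 37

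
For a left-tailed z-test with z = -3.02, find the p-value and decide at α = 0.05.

p = P(Z < -3.02) = Φ(-3.02) ≈ 0.0013. Since p < 0.05, reject H₀ (significant) at α = 0.05.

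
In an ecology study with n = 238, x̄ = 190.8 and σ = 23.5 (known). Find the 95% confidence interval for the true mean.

CI = x̄ ± z*(σ/√n) = 190.8 ± 1.96(23.5/√238) = 190.8 ± 2.99 = (187.81, 193.79)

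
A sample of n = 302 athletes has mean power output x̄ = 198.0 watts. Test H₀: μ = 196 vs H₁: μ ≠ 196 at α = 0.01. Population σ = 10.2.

z = (x̄ - μ₀)/(σ/√n) = (198.0 - 196)/(10.2/√302) = 3.407. Critical value: ±2.576. Since |3.407| > 2.576, Reject H₀.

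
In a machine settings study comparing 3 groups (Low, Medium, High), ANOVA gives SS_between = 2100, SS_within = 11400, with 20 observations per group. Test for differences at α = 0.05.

df_between = 2, df_within = 57. F = MS_between/MS_within = 1050.0/200.0 = 5.25. F_crit ≈ 3.159. Reject H₀. At least one mean differs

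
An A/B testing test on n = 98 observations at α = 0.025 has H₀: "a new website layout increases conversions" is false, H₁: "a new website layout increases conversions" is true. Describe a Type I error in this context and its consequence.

Type I error: rejecting H₀ when it is true — concluding that a new website layout increases conversions when in fact it is not. Consequence: rolling out a layout that doesn't actually help — wasted engineering effort.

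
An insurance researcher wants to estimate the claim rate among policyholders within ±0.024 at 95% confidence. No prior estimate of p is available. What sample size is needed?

Conservative approach: use p = 0.5 (maximizes p(1-p) = 0.25). n = z²(0.25)/E² = 1.96²×0.25/0.024² = 1667.4 → n = 1668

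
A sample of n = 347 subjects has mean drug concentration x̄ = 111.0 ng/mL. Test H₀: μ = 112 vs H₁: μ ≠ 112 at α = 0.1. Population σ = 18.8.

z = (x̄ - μ₀)/(σ/√n) = (111.0 - 112)/(18.8/√347) = -0.991. Critical value: ±1.645. Since |-0.991| ≤ 1.645, Fail to reject H₀.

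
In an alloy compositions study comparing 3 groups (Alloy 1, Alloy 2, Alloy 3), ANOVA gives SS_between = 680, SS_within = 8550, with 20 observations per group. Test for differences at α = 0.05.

df_between = 2, df_within = 57. F = MS_between/MS_within = 340.0/150.0 = 2.267. F_crit ≈ 3.159. Fail to reject H₀.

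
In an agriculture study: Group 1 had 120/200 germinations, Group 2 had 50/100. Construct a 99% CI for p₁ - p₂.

p̂₁ = 0.6, p̂₂ = 0.5. Difference = 0.1. CI = (-0.057, 0.257)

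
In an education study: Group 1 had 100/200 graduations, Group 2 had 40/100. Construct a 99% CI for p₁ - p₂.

p̂₁ = 0.5, p̂₂ = 0.4. Difference = 0.1. CI = (-0.056, 0.256)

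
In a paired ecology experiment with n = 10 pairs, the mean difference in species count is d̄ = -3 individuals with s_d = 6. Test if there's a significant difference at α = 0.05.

t = d̄/(s_d/√n) = -3/(6/√10) = -1.581. df = 9, critical t = ±2.262. Fail to reject H₀.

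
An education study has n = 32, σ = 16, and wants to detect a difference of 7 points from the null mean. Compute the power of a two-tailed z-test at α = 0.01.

SE = σ/√n = 16/√32 = 2.828. Non-centrality λ = d/SE = 7/2.828 = 2.475. Power ≈ Φ(λ - z_{α/2}) = Φ(2.475 - 2.576) = Φ(-0.101) = 0.46.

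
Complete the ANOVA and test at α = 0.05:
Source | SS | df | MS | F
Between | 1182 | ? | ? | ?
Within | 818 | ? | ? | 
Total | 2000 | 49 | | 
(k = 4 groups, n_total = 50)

df_between = 3, df_within = 46. MS_between = 394.0, MS_within = 17.78. F = 22.156, F_crit ≈ 2.807. Reject H₀.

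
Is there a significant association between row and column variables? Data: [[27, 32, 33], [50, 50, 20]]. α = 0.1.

χ² = 10.495. df = 2, critical = 4.605. Reject H₀. Variables are dependent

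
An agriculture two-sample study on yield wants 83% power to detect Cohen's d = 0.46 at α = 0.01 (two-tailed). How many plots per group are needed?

z_{α/2} = 2.576, z_β = Φ⁻¹(0.83) = 0.954. For small effect (d = 0.46): n per group = 2(z_{α/2} + z_β)²/d² = 2(2.576 + 0.954)²/0.46² = 117.8 → 118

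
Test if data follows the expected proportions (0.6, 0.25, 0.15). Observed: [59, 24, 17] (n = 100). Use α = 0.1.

Expected: [60.0, 25.0, 15.0]. χ² = 0.323. df = 2, critical = 4.605. Fail to reject H₀.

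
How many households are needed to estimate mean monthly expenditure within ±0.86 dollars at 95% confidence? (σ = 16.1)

n = (z*σ/E)² = (1.96×16.1/0.86)² = 1346.4 → n = 1347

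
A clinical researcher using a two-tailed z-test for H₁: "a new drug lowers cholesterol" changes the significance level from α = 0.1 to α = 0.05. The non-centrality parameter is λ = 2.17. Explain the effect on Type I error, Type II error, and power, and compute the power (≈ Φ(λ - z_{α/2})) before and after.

Decreasing α from 0.1 to 0.05:
• Type I error rate decreases (α is the Type I rate by definition).
• Critical value moves from z_{α/2} = 1.645 to 1.96, so power = Φ(λ - z_{α/2}) goes from Φ(2.17 - 1.645) = 0.7 to Φ(2.17 - 1.96) = 0.583.
• Type II error rate β = 1 - power therefore increases (0.3 → 0.417).
Appropriate when false positives are costly — here, approving an ineffective drug — patients take a useless medication and may skip effective alternatives.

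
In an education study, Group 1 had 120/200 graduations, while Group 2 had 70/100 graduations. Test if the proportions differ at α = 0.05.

p̂₁ = 0.6, p̂₂ = 0.7, pooled p̂ = 0.633. z = -1.694. Critical: ±1.96. Fail to reject H₀.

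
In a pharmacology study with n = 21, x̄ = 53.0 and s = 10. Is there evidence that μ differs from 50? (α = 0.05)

t = (x̄ - μ₀)/(s/√n) = (53.0 - 50)/(10/√21) = 1.375. df = 20, critical t = ±2.086. Fail to reject H₀.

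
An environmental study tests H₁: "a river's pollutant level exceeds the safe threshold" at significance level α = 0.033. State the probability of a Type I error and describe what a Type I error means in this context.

P(Type I error) = α = 0.033. A Type I error is rejecting H₀ when H₀ is actually true (false positive) — here, concluding that a river's pollutant level exceeds the safe threshold when in fact this is not the case. Consequence: shutting down a compliant factory unnecessarily.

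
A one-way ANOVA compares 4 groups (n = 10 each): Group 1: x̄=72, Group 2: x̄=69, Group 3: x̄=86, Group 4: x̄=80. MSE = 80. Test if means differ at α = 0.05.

Grand mean = 76.75. SS_between = 1787.5, MS_between = 595.83. F = 7.448, F_crit ≈ 2.866. Reject H₀.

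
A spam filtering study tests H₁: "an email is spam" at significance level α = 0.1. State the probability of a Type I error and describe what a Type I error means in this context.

P(Type I error) = α = 0.1. A Type I error is rejecting H₀ when H₀ is actually true (false positive) — here, concluding that an email is spam when in fact this is not the case. Consequence: a legitimate email is sent to the spam folder and the user misses it.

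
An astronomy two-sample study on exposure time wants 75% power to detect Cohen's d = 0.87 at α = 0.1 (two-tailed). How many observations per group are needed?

z_{α/2} = 1.645, z_β = Φ⁻¹(0.75) = 0.674. For large effect (d = 0.87): n per group = 2(z_{α/2} + z_β)²/d² = 2(1.645 + 0.674)²/0.87² = 14.2 → 15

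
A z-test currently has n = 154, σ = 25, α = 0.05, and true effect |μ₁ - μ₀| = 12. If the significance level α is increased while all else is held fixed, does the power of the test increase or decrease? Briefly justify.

Power increases: a larger α lowers the critical value, so more of the H₁ sampling distribution falls in the rejection region.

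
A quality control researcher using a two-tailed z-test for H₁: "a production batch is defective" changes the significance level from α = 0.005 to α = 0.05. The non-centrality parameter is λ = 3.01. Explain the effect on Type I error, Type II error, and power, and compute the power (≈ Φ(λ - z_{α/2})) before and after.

Increasing α from 0.005 to 0.05:
• Type I error rate increases (α is the Type I rate by definition).
• Critical value moves from z_{α/2} = 2.807 to 1.96, so power = Φ(λ - z_{α/2}) goes from Φ(3.01 - 2.807) = 0.58 to Φ(3.01 - 1.96) = 0.853.
• Type II error rate β = 1 - power therefore decreases (0.42 → 0.147).
Appropriate when false negatives are costly — here, shipping a defective batch — faulty products reach customers.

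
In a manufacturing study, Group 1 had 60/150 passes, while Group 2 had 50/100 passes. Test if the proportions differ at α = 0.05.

p̂₁ = 0.4, p̂₂ = 0.5, pooled p̂ = 0.44. z = -1.56. Critical: ±1.96. Fail to reject H₀.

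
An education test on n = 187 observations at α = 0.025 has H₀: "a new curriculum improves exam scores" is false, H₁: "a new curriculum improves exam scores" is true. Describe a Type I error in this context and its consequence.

Type I error: rejecting H₀ when it is true — concluding that a new curriculum improves exam scores when in fact it is not. Consequence: adopting a curriculum that gives no real benefit — disruption for nothing.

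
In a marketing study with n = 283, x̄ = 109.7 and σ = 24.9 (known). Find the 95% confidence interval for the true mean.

CI = x̄ ± z*(σ/√n) = 109.7 ± 1.96(24.9/√283) = 109.7 ± 2.9 = (106.8, 112.6)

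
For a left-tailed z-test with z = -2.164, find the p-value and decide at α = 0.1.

p = P(Z < -2.164) = Φ(-2.164) ≈ 0.0152. Since p < 0.1, reject H₀ (significant) at α = 0.1.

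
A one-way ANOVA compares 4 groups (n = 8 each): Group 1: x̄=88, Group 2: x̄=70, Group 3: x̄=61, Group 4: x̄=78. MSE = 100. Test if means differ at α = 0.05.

Grand mean = 74.25. SS_between = 3174.0, MS_between = 1058.0. F = 10.58, F_crit ≈ 2.947. Reject H₀.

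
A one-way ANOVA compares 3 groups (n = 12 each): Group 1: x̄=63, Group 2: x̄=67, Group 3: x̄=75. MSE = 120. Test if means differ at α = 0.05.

Grand mean = 68.33. SS_between = 896.0, MS_between = 448.0. F = 3.733, F_crit ≈ 3.285. Reject H₀.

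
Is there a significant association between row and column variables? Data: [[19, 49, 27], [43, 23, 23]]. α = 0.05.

χ² = 18.824. df = 2, critical = 5.991. Reject H₀. Variables are dependent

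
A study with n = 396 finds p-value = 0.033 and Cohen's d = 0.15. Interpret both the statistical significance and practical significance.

Statistically significant (p = 0.033 < 0.05). Cohen's d = 0.15 indicates a very small effect size. Both statistical and practical significance should be considered.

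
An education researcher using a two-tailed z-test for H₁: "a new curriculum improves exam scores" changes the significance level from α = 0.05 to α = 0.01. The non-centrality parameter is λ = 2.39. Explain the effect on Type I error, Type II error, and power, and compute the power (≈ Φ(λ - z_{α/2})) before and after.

Decreasing α from 0.05 to 0.01:
• Type I error rate decreases (α is the Type I rate by definition).
• Critical value moves from z_{α/2} = 1.96 to 2.576, so power = Φ(λ - z_{α/2}) goes from Φ(2.39 - 1.96) = 0.666 to Φ(2.39 - 2.576) = 0.426.
• Type II error rate β = 1 - power therefore increases (0.334 → 0.574).
Appropriate when false positives are costly — here, adopting a curriculum that gives no real benefit — disruption for nothing.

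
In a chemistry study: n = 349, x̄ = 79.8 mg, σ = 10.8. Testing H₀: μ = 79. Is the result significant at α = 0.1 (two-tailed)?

z = (79.8 - 79)/(10.8/√349) = 1.384. Since |z| ≤ 1.645, not significant at α = 0.1.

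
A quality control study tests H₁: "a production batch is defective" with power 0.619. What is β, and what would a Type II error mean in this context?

β = 1 - power = 1 - 0.619 = 0.381. A Type II error is failing to reject H₀ when H₀ is false (false negative) — here, failing to conclude that a production batch is defective when in fact it is true. Consequence: shipping a defective batch — faulty products reach customers.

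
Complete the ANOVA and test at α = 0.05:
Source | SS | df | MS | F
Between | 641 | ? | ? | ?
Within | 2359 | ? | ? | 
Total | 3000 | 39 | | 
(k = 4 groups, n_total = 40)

df_between = 3, df_within = 36. MS_between = 213.67, MS_within = 65.53. F = 3.261, F_crit ≈ 2.866. Reject H₀.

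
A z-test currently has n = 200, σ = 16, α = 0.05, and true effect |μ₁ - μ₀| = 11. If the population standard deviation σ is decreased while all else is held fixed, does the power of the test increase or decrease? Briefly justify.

Power increases: a smaller σ shrinks the standard error σ/√n, moving the sampling distribution under H₁ further from the critical value.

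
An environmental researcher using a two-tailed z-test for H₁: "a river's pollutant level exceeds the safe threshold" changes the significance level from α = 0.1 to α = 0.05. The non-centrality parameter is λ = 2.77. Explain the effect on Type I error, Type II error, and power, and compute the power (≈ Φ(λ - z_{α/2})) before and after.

Decreasing α from 0.1 to 0.05:
• Type I error rate decreases (α is the Type I rate by definition).
• Critical value moves from z_{α/2} = 1.645 to 1.96, so power = Φ(λ - z_{α/2}) goes from Φ(2.77 - 1.645) = 0.87 to Φ(2.77 - 1.96) = 0.791.
• Type II error rate β = 1 - power therefore increases (0.13 → 0.209).
Appropriate when false positives are costly — here, shutting down a compliant factory unnecessarily.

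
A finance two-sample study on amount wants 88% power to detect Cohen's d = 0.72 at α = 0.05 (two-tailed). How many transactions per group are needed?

z_{α/2} = 1.96, z_β = Φ⁻¹(0.88) = 1.175. For medium effect (d = 0.72): n per group = 2(z_{α/2} + z_β)²/d² = 2(1.96 + 1.175)²/0.72² = 37.9 → 38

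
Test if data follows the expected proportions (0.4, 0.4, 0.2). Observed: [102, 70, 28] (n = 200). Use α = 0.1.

Expected: [80.0, 80.0, 40.0]. χ² = 10.9. df = 2, critical = 4.605. Reject H₀.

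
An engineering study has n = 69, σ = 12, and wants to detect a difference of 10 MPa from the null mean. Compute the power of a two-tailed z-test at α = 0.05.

SE = σ/√n = 12/√69 = 1.445. Non-centrality λ = d/SE = 10/1.445 = 6.922. Power ≈ Φ(λ - z_{α/2}) = Φ(6.922 - 1.96) = Φ(4.962) = 1.0.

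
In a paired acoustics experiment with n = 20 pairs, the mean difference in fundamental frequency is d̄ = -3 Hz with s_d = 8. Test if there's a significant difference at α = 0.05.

t = d̄/(s_d/√n) = -3/(8/√20) = -1.677. df = 19, critical t = ±2.093. Fail to reject H₀.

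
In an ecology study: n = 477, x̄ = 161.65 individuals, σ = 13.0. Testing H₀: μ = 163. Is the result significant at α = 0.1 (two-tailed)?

z = (161.65 - 163)/(13.0/√477) = -2.268. Since |z| > 1.645, significant at α = 0.1.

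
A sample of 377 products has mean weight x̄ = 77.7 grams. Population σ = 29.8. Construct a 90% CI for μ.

CI = x̄ ± z*(σ/√n) = 77.7 ± 1.645(29.8/√377) = 77.7 ± 2.52 = (75.18, 80.22)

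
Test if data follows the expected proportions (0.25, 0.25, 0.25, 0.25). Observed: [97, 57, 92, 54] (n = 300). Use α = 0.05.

Expected: [75.0, 75.0, 75.0, 75.0]. χ² = 20.507. df = 3, critical = 7.815. Reject H₀.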